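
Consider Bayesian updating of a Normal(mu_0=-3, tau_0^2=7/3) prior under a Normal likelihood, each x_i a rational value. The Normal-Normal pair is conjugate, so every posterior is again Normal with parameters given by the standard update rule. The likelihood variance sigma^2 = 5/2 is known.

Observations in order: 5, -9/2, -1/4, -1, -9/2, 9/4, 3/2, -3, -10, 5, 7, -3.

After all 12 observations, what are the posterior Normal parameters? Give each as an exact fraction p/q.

mu_0=-2/3, tau_0^2=35/183

obs 1: x=5 → posterior Normal(25/29, 35/29)
obs 2: x=-9/2 → posterior Normal(-38/43, 35/43)
obs 3: x=-1/4 → posterior Normal(-83/114, 35/57)
obs 4: x=-1 → posterior Normal(-111/142, 35/71)
obs 5: x=-9/2 → posterior Normal(-237/170, 7/17)
obs 6: x=9/4 → posterior Normal(-29/33, 35/99)
obs 7: x=3/2 → posterior Normal(-66/113, 35/113)
obs 8: x=-3 → posterior Normal(-108/127, 35/127)
obs 9: x=-10 → posterior Normal(-248/141, 35/141)
obs 10: x=5 → posterior Normal(-178/155, 7/31)
obs 11: x=7 → posterior Normal(-80/169, 35/169)
obs 12: x=-3 → posterior Normal(-2/3, 35/183)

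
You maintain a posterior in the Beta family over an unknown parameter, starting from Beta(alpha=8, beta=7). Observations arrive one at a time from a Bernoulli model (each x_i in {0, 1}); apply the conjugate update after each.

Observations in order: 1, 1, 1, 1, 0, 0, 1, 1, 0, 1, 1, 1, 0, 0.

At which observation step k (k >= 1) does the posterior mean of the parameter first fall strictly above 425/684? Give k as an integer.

k = 4

obs 1: x=1 → posterior Beta(9, 7)
obs 2: x=1 → posterior Beta(10, 7)
obs 3: x=1 → posterior Beta(11, 7)
obs 4: x=1 → posterior Beta(12, 7)
obs 5: x=0 → posterior Beta(12, 8)
obs 6: x=0 → posterior Beta(12, 9)
obs 7: x=1 → posterior Beta(13, 9)
obs 8: x=1 → posterior Beta(14, 9)
obs 9: x=0 → posterior Beta(14, 10)
obs 10: x=1 → posterior Beta(15, 10)
obs 11: x=1 → posterior Beta(16, 10)
obs 12: x=1 → posterior Beta(17, 10)
obs 13: x=0 → posterior Beta(17, 11)
obs 14: x=0 → posterior Beta(17, 12)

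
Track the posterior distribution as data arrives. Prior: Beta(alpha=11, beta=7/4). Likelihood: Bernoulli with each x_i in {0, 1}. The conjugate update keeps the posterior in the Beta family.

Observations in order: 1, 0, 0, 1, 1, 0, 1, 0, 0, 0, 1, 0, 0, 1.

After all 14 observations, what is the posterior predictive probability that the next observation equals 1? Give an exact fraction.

68/107

obs 1: x=1 → posterior Beta(12, 7/4)
obs 2: x=0 → posterior Beta(12, 11/4)
obs 3: x=0 → posterior Beta(12, 15/4)
obs 4: x=1 → posterior Beta(13, 15/4)
obs 5: x=1 → posterior Beta(14, 15/4)
obs 6: x=0 → posterior Beta(14, 19/4)
obs 7: x=1 → posterior Beta(15, 19/4)
obs 8: x=0 → posterior Beta(15, 23/4)
obs 9: x=0 → posterior Beta(15, 27/4)
obs 10: x=0 → posterior Beta(15, 31/4)
obs 11: x=1 → posterior Beta(16, 31/4)
obs 12: x=0 → posterior Beta(16, 35/4)
obs 13: x=0 → posterior Beta(16, 39/4)
obs 14: x=1 → posterior Beta(17, 39/4)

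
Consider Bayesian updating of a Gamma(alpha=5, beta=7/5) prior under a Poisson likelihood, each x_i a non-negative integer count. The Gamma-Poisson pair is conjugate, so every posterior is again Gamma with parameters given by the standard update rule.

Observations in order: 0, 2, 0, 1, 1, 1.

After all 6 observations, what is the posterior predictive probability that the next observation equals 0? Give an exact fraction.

obs 1: x=0 → posterior Gamma(5, 12/5)
obs 2: x=2 → posterior Gamma(7, 17/5)
obs 3: x=0 → posterior Gamma(7, 22/5)
obs 4: x=1 → posterior Gamma(8, 27/5)
obs 5: x=1 → posterior Gamma(9, 32/5)
obs 6: x=1 → posterior Gamma(10, 37/5)

4808584372417849/17080198121677824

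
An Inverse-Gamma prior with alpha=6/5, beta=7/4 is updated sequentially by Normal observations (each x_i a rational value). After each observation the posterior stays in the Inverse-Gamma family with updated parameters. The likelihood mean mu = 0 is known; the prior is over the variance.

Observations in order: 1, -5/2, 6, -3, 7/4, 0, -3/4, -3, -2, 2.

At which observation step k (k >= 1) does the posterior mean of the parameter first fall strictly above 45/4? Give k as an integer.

k = 3

obs 1: x=1 → posterior Inverse-Gamma(17/10, 9/4)
obs 2: x=-5/2 → posterior Inverse-Gamma(11/5, 43/8)
obs 3: x=6 → posterior Inverse-Gamma(27/10, 187/8)
obs 4: x=-3 → posterior Inverse-Gamma(16/5, 223/8)
obs 5: x=7/4 → posterior Inverse-Gamma(37/10, 941/32)
obs 6: x=0 → posterior Inverse-Gamma(21/5, 941/32)
obs 7: x=-3/4 → posterior Inverse-Gamma(47/10, 475/16)
obs 8: x=-3 → posterior Inverse-Gamma(26/5, 547/16)
obs 9: x=-2 → posterior Inverse-Gamma(57/10, 579/16)
obs 10: x=2 → posterior Inverse-Gamma(31/5, 611/16)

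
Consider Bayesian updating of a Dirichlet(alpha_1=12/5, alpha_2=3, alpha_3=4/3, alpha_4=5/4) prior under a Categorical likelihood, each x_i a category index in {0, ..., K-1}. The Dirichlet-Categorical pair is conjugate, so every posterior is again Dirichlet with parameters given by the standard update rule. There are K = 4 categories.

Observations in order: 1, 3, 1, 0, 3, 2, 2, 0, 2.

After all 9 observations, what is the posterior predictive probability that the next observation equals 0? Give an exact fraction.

obs 1: x=1 → posterior Dirichlet(12/5, 4, 4/3, 5/4)
obs 2: x=3 → posterior Dirichlet(12/5, 4, 4/3, 9/4)
obs 3: x=1 → posterior Dirichlet(12/5, 5, 4/3, 9/4)
obs 4: x=0 → posterior Dirichlet(17/5, 5, 4/3, 9/4)
obs 5: x=3 → posterior Dirichlet(17/5, 5, 4/3, 13/4)
obs 6: x=2 → posterior Dirichlet(17/5, 5, 7/3, 13/4)
obs 7: x=2 → posterior Dirichlet(17/5, 5, 10/3, 13/4)
obs 8: x=0 → posterior Dirichlet(22/5, 5, 10/3, 13/4)
obs 9: x=2 → posterior Dirichlet(22/5, 5, 13/3, 13/4)

264/1019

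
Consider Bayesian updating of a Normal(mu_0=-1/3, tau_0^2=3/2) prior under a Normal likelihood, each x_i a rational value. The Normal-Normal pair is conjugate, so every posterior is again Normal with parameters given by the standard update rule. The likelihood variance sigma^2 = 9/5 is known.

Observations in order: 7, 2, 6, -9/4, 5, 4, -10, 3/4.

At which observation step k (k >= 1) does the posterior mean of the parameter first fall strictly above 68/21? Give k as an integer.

obs 1: x=7 → posterior Normal(3, 9/11)
obs 2: x=2 → posterior Normal(43/16, 9/16)
obs 3: x=6 → posterior Normal(73/21, 3/7)
obs 4: x=-9/4 → posterior Normal(19/8, 9/26)
obs 5: x=5 → posterior Normal(347/124, 9/31)
obs 6: x=4 → posterior Normal(427/144, 1/4)
obs 7: x=-10 → posterior Normal(227/164, 9/41)
obs 8: x=3/4 → posterior Normal(121/92, 9/46)

k = 3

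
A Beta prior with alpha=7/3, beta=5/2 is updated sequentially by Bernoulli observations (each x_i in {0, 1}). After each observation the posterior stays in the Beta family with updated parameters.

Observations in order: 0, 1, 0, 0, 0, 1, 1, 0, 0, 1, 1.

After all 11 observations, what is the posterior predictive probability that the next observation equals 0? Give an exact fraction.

obs 1: x=0 → posterior Beta(7/3, 7/2)
obs 2: x=1 → posterior Beta(10/3, 7/2)
obs 3: x=0 → posterior Beta(10/3, 9/2)
obs 4: x=0 → posterior Beta(10/3, 11/2)
obs 5: x=0 → posterior Beta(10/3, 13/2)
obs 6: x=1 → posterior Beta(13/3, 13/2)
obs 7: x=1 → posterior Beta(16/3, 13/2)
obs 8: x=0 → posterior Beta(16/3, 15/2)
obs 9: x=0 → posterior Beta(16/3, 17/2)
obs 10: x=1 → posterior Beta(19/3, 17/2)
obs 11: x=1 → posterior Beta(22/3, 17/2)

51/95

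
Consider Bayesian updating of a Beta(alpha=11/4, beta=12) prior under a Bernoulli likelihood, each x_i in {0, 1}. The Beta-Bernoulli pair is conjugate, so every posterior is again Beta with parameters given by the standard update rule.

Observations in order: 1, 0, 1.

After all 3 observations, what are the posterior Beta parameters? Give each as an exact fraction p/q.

alpha=19/4, beta=13

obs 1: x=1 → posterior Beta(15/4, 12)
obs 2: x=0 → posterior Beta(15/4, 13)
obs 3: x=1 → posterior Beta(19/4, 13)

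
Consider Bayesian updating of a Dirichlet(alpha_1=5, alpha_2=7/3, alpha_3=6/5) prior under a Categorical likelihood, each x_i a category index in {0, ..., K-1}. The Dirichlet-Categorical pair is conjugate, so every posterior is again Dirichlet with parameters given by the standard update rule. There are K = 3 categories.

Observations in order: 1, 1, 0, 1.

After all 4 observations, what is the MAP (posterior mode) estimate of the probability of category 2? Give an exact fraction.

3/143

obs 1: x=1 → posterior Dirichlet(5, 10/3, 6/5)
obs 2: x=1 → posterior Dirichlet(5, 13/3, 6/5)
obs 3: x=0 → posterior Dirichlet(6, 13/3, 6/5)
obs 4: x=1 → posterior Dirichlet(6, 16/3, 6/5)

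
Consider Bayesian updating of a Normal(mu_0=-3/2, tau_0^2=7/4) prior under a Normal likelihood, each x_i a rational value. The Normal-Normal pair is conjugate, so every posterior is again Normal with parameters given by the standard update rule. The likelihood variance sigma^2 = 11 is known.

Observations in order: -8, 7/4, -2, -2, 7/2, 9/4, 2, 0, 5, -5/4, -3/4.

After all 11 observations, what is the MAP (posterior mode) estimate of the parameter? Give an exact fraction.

obs 1: x=-8 → posterior Normal(-122/51, 77/51)
obs 2: x=7/4 → posterior Normal(-439/232, 77/58)
obs 3: x=-2 → posterior Normal(-99/52, 77/65)
obs 4: x=-2 → posterior Normal(-551/288, 77/72)
obs 5: x=7/2 → posterior Normal(-453/316, 77/79)
obs 6: x=9/4 → posterior Normal(-195/172, 77/86)
obs 7: x=2 → posterior Normal(-167/186, 77/93)
obs 8: x=0 → posterior Normal(-167/200, 77/100)
obs 9: x=5 → posterior Normal(-97/214, 77/107)
obs 10: x=-5/4 → posterior Normal(-229/456, 77/114)
obs 11: x=-3/4 → posterior Normal(-125/242, 7/11)

-125/242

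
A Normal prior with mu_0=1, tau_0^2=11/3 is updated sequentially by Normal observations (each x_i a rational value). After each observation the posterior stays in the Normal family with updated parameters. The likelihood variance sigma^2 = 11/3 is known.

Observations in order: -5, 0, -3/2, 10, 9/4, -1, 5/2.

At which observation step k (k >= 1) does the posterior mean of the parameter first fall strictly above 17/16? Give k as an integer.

k = 5

obs 1: x=-5 → posterior Normal(-2, 11/6)
obs 2: x=0 → posterior Normal(-4/3, 11/9)
obs 3: x=-3/2 → posterior Normal(-11/8, 11/12)
obs 4: x=10 → posterior Normal(9/10, 11/15)
obs 5: x=9/4 → posterior Normal(9/8, 11/18)
obs 6: x=-1 → posterior Normal(23/28, 11/21)
obs 7: x=5/2 → posterior Normal(33/32, 11/24)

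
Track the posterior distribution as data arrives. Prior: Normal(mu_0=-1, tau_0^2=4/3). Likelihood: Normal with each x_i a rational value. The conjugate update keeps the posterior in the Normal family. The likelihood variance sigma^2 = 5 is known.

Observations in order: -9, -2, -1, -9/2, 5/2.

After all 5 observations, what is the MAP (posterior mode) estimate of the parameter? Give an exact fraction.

-71/35

obs 1: x=-9 → posterior Normal(-51/19, 20/19)
obs 2: x=-2 → posterior Normal(-59/23, 20/23)
obs 3: x=-1 → posterior Normal(-7/3, 20/27)
obs 4: x=-9/2 → posterior Normal(-81/31, 20/31)
obs 5: x=5/2 → posterior Normal(-71/35, 4/7)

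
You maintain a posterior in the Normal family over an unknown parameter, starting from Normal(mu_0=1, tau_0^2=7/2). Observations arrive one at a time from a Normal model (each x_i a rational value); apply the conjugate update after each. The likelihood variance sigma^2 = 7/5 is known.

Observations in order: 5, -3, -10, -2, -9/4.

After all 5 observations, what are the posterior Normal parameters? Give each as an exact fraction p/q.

obs 1: x=5 → posterior Normal(27/7, 1)
obs 2: x=-3 → posterior Normal(1, 7/12)
obs 3: x=-10 → posterior Normal(-38/17, 7/17)
obs 4: x=-2 → posterior Normal(-24/11, 7/22)
obs 5: x=-9/4 → posterior Normal(-79/36, 7/27)

mu_0=-79/36, tau_0^2=7/27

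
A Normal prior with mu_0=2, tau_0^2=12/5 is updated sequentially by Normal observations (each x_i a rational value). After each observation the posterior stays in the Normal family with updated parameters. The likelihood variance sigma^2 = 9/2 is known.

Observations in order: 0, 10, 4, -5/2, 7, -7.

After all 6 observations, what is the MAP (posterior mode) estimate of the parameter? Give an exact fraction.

obs 1: x=0 → posterior Normal(30/23, 36/23)
obs 2: x=10 → posterior Normal(110/31, 36/31)
obs 3: x=4 → posterior Normal(142/39, 12/13)
obs 4: x=-5/2 → posterior Normal(122/47, 36/47)
obs 5: x=7 → posterior Normal(178/55, 36/55)
obs 6: x=-7 → posterior Normal(122/63, 4/7)

122/63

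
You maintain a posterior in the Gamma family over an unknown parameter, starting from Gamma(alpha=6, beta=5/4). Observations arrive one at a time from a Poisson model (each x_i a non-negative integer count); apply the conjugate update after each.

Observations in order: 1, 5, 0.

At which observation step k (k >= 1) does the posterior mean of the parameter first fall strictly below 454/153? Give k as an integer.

obs 1: x=1 → posterior Gamma(7, 9/4)
obs 2: x=5 → posterior Gamma(12, 13/4)
obs 3: x=0 → posterior Gamma(12, 17/4)

k = 3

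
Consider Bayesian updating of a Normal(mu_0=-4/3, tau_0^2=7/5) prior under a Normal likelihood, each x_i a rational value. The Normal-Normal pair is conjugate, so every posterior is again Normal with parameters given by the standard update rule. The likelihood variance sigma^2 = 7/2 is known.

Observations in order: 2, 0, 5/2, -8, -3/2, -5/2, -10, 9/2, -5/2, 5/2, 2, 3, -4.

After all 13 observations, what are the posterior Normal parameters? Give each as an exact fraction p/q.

obs 1: x=2 → posterior Normal(-8/21, 1)
obs 2: x=0 → posterior Normal(-8/27, 7/9)
obs 3: x=5/2 → posterior Normal(7/33, 7/11)
obs 4: x=-8 → posterior Normal(-41/39, 7/13)
obs 5: x=-3/2 → posterior Normal(-10/9, 7/15)
obs 6: x=-5/2 → posterior Normal(-65/51, 7/17)
obs 7: x=-10 → posterior Normal(-125/57, 7/19)
obs 8: x=9/2 → posterior Normal(-14/9, 1/3)
obs 9: x=-5/2 → posterior Normal(-113/69, 7/23)
obs 10: x=5/2 → posterior Normal(-98/75, 7/25)
obs 11: x=2 → posterior Normal(-86/81, 7/27)
obs 12: x=3 → posterior Normal(-68/87, 7/29)
obs 13: x=-4 → posterior Normal(-92/93, 7/31)

mu_0=-92/93, tau_0^2=7/31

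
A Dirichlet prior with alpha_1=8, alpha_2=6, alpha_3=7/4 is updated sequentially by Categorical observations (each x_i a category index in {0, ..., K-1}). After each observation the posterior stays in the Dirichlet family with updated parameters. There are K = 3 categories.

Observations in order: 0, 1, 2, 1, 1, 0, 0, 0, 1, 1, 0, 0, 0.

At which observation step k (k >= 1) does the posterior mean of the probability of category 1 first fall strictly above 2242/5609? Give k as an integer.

k = 4

obs 1: x=0 → posterior Dirichlet(9, 6, 7/4)
obs 2: x=1 → posterior Dirichlet(9, 7, 7/4)
obs 3: x=2 → posterior Dirichlet(9, 7, 11/4)
obs 4: x=1 → posterior Dirichlet(9, 8, 11/4)
obs 5: x=1 → posterior Dirichlet(9, 9, 11/4)
obs 6: x=0 → posterior Dirichlet(10, 9, 11/4)
obs 7: x=0 → posterior Dirichlet(11, 9, 11/4)
obs 8: x=0 → posterior Dirichlet(12, 9, 11/4)
obs 9: x=1 → posterior Dirichlet(12, 10, 11/4)
obs 10: x=1 → posterior Dirichlet(12, 11, 11/4)
obs 11: x=0 → posterior Dirichlet(13, 11, 11/4)
obs 12: x=0 → posterior Dirichlet(14, 11, 11/4)
obs 13: x=0 → posterior Dirichlet(15, 11, 11/4)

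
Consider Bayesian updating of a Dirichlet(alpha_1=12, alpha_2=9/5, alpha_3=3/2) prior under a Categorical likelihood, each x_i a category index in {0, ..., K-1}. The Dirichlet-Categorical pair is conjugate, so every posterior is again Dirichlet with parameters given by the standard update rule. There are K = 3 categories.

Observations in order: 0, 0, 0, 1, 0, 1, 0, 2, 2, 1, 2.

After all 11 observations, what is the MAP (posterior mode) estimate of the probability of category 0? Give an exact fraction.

obs 1: x=0 → posterior Dirichlet(13, 9/5, 3/2)
obs 2: x=0 → posterior Dirichlet(14, 9/5, 3/2)
obs 3: x=0 → posterior Dirichlet(15, 9/5, 3/2)
obs 4: x=1 → posterior Dirichlet(15, 14/5, 3/2)
obs 5: x=0 → posterior Dirichlet(16, 14/5, 3/2)
obs 6: x=1 → posterior Dirichlet(16, 19/5, 3/2)
obs 7: x=0 → posterior Dirichlet(17, 19/5, 3/2)
obs 8: x=2 → posterior Dirichlet(17, 19/5, 5/2)
obs 9: x=2 → posterior Dirichlet(17, 19/5, 7/2)
obs 10: x=1 → posterior Dirichlet(17, 24/5, 7/2)
obs 11: x=2 → posterior Dirichlet(17, 24/5, 9/2)

160/233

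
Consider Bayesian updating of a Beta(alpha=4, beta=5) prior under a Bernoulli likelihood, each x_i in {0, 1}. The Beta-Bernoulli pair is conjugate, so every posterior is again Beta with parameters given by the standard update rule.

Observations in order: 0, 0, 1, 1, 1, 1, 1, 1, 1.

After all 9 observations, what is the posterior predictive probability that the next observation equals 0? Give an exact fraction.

7/18

obs 1: x=0 → posterior Beta(4, 6)
obs 2: x=0 → posterior Beta(4, 7)
obs 3: x=1 → posterior Beta(5, 7)
obs 4: x=1 → posterior Beta(6, 7)
obs 5: x=1 → posterior Beta(7, 7)
obs 6: x=1 → posterior Beta(8, 7)
obs 7: x=1 → posterior Beta(9, 7)
obs 8: x=1 → posterior Beta(10, 7)
obs 9: x=1 → posterior Beta(11, 7)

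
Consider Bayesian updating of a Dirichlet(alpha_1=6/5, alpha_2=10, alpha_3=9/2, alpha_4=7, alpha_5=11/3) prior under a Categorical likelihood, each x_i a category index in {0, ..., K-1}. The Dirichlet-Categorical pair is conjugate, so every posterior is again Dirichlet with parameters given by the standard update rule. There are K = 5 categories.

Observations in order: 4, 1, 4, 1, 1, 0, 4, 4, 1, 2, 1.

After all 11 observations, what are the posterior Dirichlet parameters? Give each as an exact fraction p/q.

obs 1: x=4 → posterior Dirichlet(6/5, 10, 9/2, 7, 14/3)
obs 2: x=1 → posterior Dirichlet(6/5, 11, 9/2, 7, 14/3)
obs 3: x=4 → posterior Dirichlet(6/5, 11, 9/2, 7, 17/3)
obs 4: x=1 → posterior Dirichlet(6/5, 12, 9/2, 7, 17/3)
obs 5: x=1 → posterior Dirichlet(6/5, 13, 9/2, 7, 17/3)
obs 6: x=0 → posterior Dirichlet(11/5, 13, 9/2, 7, 17/3)
obs 7: x=4 → posterior Dirichlet(11/5, 13, 9/2, 7, 20/3)
obs 8: x=4 → posterior Dirichlet(11/5, 13, 9/2, 7, 23/3)
obs 9: x=1 → posterior Dirichlet(11/5, 14, 9/2, 7, 23/3)
obs 10: x=2 → posterior Dirichlet(11/5, 14, 11/2, 7, 23/3)
obs 11: x=1 → posterior Dirichlet(11/5, 15, 11/2, 7, 23/3)

alpha_1=11/5, alpha_2=15, alpha_3=11/2, alpha_4=7, alpha_5=23/3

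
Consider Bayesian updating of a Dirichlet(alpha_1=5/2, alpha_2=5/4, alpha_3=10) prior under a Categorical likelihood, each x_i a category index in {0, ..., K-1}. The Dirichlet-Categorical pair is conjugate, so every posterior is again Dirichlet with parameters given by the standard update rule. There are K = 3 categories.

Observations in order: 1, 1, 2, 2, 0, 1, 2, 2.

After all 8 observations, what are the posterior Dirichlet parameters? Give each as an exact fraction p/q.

obs 1: x=1 → posterior Dirichlet(5/2, 9/4, 10)
obs 2: x=1 → posterior Dirichlet(5/2, 13/4, 10)
obs 3: x=2 → posterior Dirichlet(5/2, 13/4, 11)
obs 4: x=2 → posterior Dirichlet(5/2, 13/4, 12)
obs 5: x=0 → posterior Dirichlet(7/2, 13/4, 12)
obs 6: x=1 → posterior Dirichlet(7/2, 17/4, 12)
obs 7: x=2 → posterior Dirichlet(7/2, 17/4, 13)
obs 8: x=2 → posterior Dirichlet(7/2, 17/4, 14)

alpha_1=7/2, alpha_2=17/4, alpha_3=14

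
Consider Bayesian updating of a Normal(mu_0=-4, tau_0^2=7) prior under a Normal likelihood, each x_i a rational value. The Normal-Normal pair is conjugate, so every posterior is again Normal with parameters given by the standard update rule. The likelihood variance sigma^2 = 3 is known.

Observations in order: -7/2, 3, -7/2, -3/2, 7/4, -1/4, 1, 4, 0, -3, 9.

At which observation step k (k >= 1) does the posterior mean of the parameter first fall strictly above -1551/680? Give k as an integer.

k = 2

obs 1: x=-7/2 → posterior Normal(-73/20, 21/10)
obs 2: x=3 → posterior Normal(-31/34, 21/17)
obs 3: x=-7/2 → posterior Normal(-5/3, 7/8)
obs 4: x=-3/2 → posterior Normal(-101/62, 21/31)
obs 5: x=7/4 → posterior Normal(-153/152, 21/38)
obs 6: x=-1/4 → posterior Normal(-8/9, 7/15)
obs 7: x=1 → posterior Normal(-33/52, 21/52)
obs 8: x=4 → posterior Normal(-5/59, 21/59)
obs 9: x=0 → posterior Normal(-5/66, 7/22)
obs 10: x=-3 → posterior Normal(-26/73, 21/73)
obs 11: x=9 → posterior Normal(37/80, 21/80)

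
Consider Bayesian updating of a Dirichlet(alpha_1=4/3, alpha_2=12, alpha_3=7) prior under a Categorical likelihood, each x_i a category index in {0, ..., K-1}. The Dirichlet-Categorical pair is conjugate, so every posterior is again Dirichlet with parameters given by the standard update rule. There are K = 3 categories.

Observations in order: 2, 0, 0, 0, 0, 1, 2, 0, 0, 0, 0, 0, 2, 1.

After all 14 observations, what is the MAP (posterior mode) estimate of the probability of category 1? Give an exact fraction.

obs 1: x=2 → posterior Dirichlet(4/3, 12, 8)
obs 2: x=0 → posterior Dirichlet(7/3, 12, 8)
obs 3: x=0 → posterior Dirichlet(10/3, 12, 8)
obs 4: x=0 → posterior Dirichlet(13/3, 12, 8)
obs 5: x=0 → posterior Dirichlet(16/3, 12, 8)
obs 6: x=1 → posterior Dirichlet(16/3, 13, 8)
obs 7: x=2 → posterior Dirichlet(16/3, 13, 9)
obs 8: x=0 → posterior Dirichlet(19/3, 13, 9)
obs 9: x=0 → posterior Dirichlet(22/3, 13, 9)
obs 10: x=0 → posterior Dirichlet(25/3, 13, 9)
obs 11: x=0 → posterior Dirichlet(28/3, 13, 9)
obs 12: x=0 → posterior Dirichlet(31/3, 13, 9)
obs 13: x=2 → posterior Dirichlet(31/3, 13, 10)
obs 14: x=1 → posterior Dirichlet(31/3, 14, 10)

39/94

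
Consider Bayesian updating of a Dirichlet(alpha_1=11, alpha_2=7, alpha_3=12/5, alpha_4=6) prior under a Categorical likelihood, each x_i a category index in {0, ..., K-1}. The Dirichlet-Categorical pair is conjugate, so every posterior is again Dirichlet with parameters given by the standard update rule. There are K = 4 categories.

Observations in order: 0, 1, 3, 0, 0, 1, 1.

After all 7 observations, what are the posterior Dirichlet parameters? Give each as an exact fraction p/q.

obs 1: x=0 → posterior Dirichlet(12, 7, 12/5, 6)
obs 2: x=1 → posterior Dirichlet(12, 8, 12/5, 6)
obs 3: x=3 → posterior Dirichlet(12, 8, 12/5, 7)
obs 4: x=0 → posterior Dirichlet(13, 8, 12/5, 7)
obs 5: x=0 → posterior Dirichlet(14, 8, 12/5, 7)
obs 6: x=1 → posterior Dirichlet(14, 9, 12/5, 7)
obs 7: x=1 → posterior Dirichlet(14, 10, 12/5, 7)

alpha_1=14, alpha_2=10, alpha_3=12/5, alpha_4=7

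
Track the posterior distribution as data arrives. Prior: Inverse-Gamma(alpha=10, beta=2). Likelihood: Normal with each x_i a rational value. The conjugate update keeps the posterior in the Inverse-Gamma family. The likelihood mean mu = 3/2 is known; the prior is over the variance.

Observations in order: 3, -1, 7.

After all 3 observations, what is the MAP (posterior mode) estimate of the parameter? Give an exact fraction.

obs 1: x=3 → posterior Inverse-Gamma(21/2, 25/8)
obs 2: x=-1 → posterior Inverse-Gamma(11, 25/4)
obs 3: x=7 → posterior Inverse-Gamma(23/2, 171/8)

171/100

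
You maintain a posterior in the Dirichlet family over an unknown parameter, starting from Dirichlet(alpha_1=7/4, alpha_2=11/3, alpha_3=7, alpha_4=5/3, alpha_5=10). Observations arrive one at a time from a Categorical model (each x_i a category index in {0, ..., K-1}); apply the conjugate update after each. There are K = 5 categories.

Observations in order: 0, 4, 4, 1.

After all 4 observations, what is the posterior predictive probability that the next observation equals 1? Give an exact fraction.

56/337

obs 1: x=0 → posterior Dirichlet(11/4, 11/3, 7, 5/3, 10)
obs 2: x=4 → posterior Dirichlet(11/4, 11/3, 7, 5/3, 11)
obs 3: x=4 → posterior Dirichlet(11/4, 11/3, 7, 5/3, 12)
obs 4: x=1 → posterior Dirichlet(11/4, 14/3, 7, 5/3, 12)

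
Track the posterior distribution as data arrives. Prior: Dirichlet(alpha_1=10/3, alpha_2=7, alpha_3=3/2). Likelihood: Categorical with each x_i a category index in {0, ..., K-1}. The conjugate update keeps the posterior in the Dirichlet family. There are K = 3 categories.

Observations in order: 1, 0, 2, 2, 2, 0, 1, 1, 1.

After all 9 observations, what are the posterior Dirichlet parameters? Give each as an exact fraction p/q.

obs 1: x=1 → posterior Dirichlet(10/3, 8, 3/2)
obs 2: x=0 → posterior Dirichlet(13/3, 8, 3/2)
obs 3: x=2 → posterior Dirichlet(13/3, 8, 5/2)
obs 4: x=2 → posterior Dirichlet(13/3, 8, 7/2)
obs 5: x=2 → posterior Dirichlet(13/3, 8, 9/2)
obs 6: x=0 → posterior Dirichlet(16/3, 8, 9/2)
obs 7: x=1 → posterior Dirichlet(16/3, 9, 9/2)
obs 8: x=1 → posterior Dirichlet(16/3, 10, 9/2)
obs 9: x=1 → posterior Dirichlet(16/3, 11, 9/2)

alpha_1=16/3, alpha_2=11, alpha_3=9/2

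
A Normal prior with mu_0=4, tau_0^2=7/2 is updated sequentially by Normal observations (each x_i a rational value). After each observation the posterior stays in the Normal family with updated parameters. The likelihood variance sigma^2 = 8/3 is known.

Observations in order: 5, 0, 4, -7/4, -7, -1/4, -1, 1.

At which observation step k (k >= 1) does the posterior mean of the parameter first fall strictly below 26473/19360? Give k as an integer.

k = 5

obs 1: x=5 → posterior Normal(169/37, 56/37)
obs 2: x=0 → posterior Normal(169/58, 28/29)
obs 3: x=4 → posterior Normal(253/79, 56/79)
obs 4: x=-7/4 → posterior Normal(173/80, 14/25)
obs 5: x=-7 → posterior Normal(277/484, 56/121)
obs 6: x=-1/4 → posterior Normal(32/71, 28/71)
obs 7: x=-1 → posterior Normal(43/163, 56/163)
obs 8: x=1 → posterior Normal(8/23, 7/23)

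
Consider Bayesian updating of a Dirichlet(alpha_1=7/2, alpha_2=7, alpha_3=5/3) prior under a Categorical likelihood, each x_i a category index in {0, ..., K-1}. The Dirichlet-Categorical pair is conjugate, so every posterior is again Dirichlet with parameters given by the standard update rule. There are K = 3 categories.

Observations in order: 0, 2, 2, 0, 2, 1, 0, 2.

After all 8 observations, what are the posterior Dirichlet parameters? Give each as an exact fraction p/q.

obs 1: x=0 → posterior Dirichlet(9/2, 7, 5/3)
obs 2: x=2 → posterior Dirichlet(9/2, 7, 8/3)
obs 3: x=2 → posterior Dirichlet(9/2, 7, 11/3)
obs 4: x=0 → posterior Dirichlet(11/2, 7, 11/3)
obs 5: x=2 → posterior Dirichlet(11/2, 7, 14/3)
obs 6: x=1 → posterior Dirichlet(11/2, 8, 14/3)
obs 7: x=0 → posterior Dirichlet(13/2, 8, 14/3)
obs 8: x=2 → posterior Dirichlet(13/2, 8, 17/3)

alpha_1=13/2, alpha_2=8, alpha_3=17/3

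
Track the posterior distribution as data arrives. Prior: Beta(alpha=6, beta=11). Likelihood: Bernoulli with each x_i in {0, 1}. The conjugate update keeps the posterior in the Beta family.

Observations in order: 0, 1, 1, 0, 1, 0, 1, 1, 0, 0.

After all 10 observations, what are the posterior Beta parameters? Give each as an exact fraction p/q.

alpha=11, beta=16

obs 1: x=0 → posterior Beta(6, 12)
obs 2: x=1 → posterior Beta(7, 12)
obs 3: x=1 → posterior Beta(8, 12)
obs 4: x=0 → posterior Beta(8, 13)
obs 5: x=1 → posterior Beta(9, 13)
obs 6: x=0 → posterior Beta(9, 14)
obs 7: x=1 → posterior Beta(10, 14)
obs 8: x=1 → posterior Beta(11, 14)
obs 9: x=0 → posterior Beta(11, 15)
obs 10: x=0 → posterior Beta(11, 16)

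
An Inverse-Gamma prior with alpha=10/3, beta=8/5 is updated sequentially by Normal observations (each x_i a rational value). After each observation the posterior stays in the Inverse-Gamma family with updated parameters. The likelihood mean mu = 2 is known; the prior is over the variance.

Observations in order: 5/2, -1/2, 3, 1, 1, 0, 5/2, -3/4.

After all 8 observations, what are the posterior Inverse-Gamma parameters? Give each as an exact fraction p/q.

alpha=22/3, beta=1961/160

obs 1: x=5/2 → posterior Inverse-Gamma(23/6, 69/40)
obs 2: x=-1/2 → posterior Inverse-Gamma(13/3, 97/20)
obs 3: x=3 → posterior Inverse-Gamma(29/6, 107/20)
obs 4: x=1 → posterior Inverse-Gamma(16/3, 117/20)
obs 5: x=1 → posterior Inverse-Gamma(35/6, 127/20)
obs 6: x=0 → posterior Inverse-Gamma(19/3, 167/20)
obs 7: x=5/2 → posterior Inverse-Gamma(41/6, 339/40)
obs 8: x=-3/4 → posterior Inverse-Gamma(22/3, 1961/160)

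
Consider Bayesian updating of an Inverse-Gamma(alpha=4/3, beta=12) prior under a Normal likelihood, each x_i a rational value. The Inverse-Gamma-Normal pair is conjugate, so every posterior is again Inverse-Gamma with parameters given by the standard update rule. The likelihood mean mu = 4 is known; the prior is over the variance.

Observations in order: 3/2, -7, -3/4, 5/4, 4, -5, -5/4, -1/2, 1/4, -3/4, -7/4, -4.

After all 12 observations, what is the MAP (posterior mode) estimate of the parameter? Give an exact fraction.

obs 1: x=3/2 → posterior Inverse-Gamma(11/6, 121/8)
obs 2: x=-7 → posterior Inverse-Gamma(7/3, 605/8)
obs 3: x=-3/4 → posterior Inverse-Gamma(17/6, 2781/32)
obs 4: x=5/4 → posterior Inverse-Gamma(10/3, 1451/16)
obs 5: x=4 → posterior Inverse-Gamma(23/6, 1451/16)
obs 6: x=-5 → posterior Inverse-Gamma(13/3, 2099/16)
obs 7: x=-5/4 → posterior Inverse-Gamma(29/6, 4639/32)
obs 8: x=-1/2 → posterior Inverse-Gamma(16/3, 4963/32)
obs 9: x=1/4 → posterior Inverse-Gamma(35/6, 1297/8)
obs 10: x=-3/4 → posterior Inverse-Gamma(19/3, 5549/32)
obs 11: x=-7/4 → posterior Inverse-Gamma(41/6, 3039/16)
obs 12: x=-4 → posterior Inverse-Gamma(22/3, 3551/16)

10653/400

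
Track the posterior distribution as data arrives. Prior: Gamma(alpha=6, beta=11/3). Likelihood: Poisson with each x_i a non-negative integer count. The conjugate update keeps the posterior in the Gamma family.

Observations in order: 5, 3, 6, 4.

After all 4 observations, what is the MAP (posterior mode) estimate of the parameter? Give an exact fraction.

obs 1: x=5 → posterior Gamma(11, 14/3)
obs 2: x=3 → posterior Gamma(14, 17/3)
obs 3: x=6 → posterior Gamma(20, 20/3)
obs 4: x=4 → posterior Gamma(24, 23/3)

3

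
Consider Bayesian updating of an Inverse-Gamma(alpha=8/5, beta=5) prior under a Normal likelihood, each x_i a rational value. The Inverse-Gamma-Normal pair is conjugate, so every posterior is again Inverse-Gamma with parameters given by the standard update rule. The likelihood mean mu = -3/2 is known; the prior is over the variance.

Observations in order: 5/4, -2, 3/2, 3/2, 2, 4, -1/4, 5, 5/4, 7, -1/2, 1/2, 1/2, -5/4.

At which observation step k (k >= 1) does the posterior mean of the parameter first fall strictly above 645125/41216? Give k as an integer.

obs 1: x=5/4 → posterior Inverse-Gamma(21/10, 281/32)
obs 2: x=-2 → posterior Inverse-Gamma(13/5, 285/32)
obs 3: x=3/2 → posterior Inverse-Gamma(31/10, 429/32)
obs 4: x=3/2 → posterior Inverse-Gamma(18/5, 573/32)
obs 5: x=2 → posterior Inverse-Gamma(41/10, 769/32)
obs 6: x=4 → posterior Inverse-Gamma(23/5, 1253/32)
obs 7: x=-1/4 → posterior Inverse-Gamma(51/10, 639/16)
obs 8: x=5 → posterior Inverse-Gamma(28/5, 977/16)
obs 9: x=5/4 → posterior Inverse-Gamma(61/10, 2075/32)
obs 10: x=7 → posterior Inverse-Gamma(33/5, 3231/32)
obs 11: x=-1/2 → posterior Inverse-Gamma(71/10, 3247/32)
obs 12: x=1/2 → posterior Inverse-Gamma(38/5, 3311/32)
obs 13: x=1/2 → posterior Inverse-Gamma(81/10, 3375/32)
obs 14: x=-5/4 → posterior Inverse-Gamma(43/5, 211/2)

k = 10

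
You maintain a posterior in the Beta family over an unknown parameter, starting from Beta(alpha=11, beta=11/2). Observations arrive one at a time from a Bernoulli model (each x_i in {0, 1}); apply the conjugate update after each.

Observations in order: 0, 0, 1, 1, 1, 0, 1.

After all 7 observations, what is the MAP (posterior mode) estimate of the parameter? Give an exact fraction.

obs 1: x=0 → posterior Beta(11, 13/2)
obs 2: x=0 → posterior Beta(11, 15/2)
obs 3: x=1 → posterior Beta(12, 15/2)
obs 4: x=1 → posterior Beta(13, 15/2)
obs 5: x=1 → posterior Beta(14, 15/2)
obs 6: x=0 → posterior Beta(14, 17/2)
obs 7: x=1 → posterior Beta(15, 17/2)

28/43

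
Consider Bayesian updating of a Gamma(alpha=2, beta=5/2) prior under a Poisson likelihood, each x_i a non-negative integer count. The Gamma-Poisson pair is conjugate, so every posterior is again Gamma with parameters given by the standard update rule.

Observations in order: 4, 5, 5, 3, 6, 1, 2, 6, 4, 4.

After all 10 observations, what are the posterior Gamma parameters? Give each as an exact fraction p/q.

obs 1: x=4 → posterior Gamma(6, 7/2)
obs 2: x=5 → posterior Gamma(11, 9/2)
obs 3: x=5 → posterior Gamma(16, 11/2)
obs 4: x=3 → posterior Gamma(19, 13/2)
obs 5: x=6 → posterior Gamma(25, 15/2)
obs 6: x=1 → posterior Gamma(26, 17/2)
obs 7: x=2 → posterior Gamma(28, 19/2)
obs 8: x=6 → posterior Gamma(34, 21/2)
obs 9: x=4 → posterior Gamma(38, 23/2)
obs 10: x=4 → posterior Gamma(42, 25/2)

alpha=42, beta=25/2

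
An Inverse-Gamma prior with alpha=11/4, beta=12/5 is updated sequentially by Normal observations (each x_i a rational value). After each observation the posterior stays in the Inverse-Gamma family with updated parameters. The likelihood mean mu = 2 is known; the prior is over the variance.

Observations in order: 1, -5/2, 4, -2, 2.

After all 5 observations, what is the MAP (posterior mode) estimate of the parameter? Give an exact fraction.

921/250

obs 1: x=1 → posterior Inverse-Gamma(13/4, 29/10)
obs 2: x=-5/2 → posterior Inverse-Gamma(15/4, 521/40)
obs 3: x=4 → posterior Inverse-Gamma(17/4, 601/40)
obs 4: x=-2 → posterior Inverse-Gamma(19/4, 921/40)
obs 5: x=2 → posterior Inverse-Gamma(21/4, 921/40)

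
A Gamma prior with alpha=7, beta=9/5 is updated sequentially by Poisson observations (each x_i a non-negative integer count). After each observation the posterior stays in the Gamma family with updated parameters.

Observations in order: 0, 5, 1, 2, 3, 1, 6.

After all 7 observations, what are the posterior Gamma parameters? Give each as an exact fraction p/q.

alpha=25, beta=44/5

obs 1: x=0 → posterior Gamma(7, 14/5)
obs 2: x=5 → posterior Gamma(12, 19/5)
obs 3: x=1 → posterior Gamma(13, 24/5)
obs 4: x=2 → posterior Gamma(15, 29/5)
obs 5: x=3 → posterior Gamma(18, 34/5)
obs 6: x=1 → posterior Gamma(19, 39/5)
obs 7: x=6 → posterior Gamma(25, 44/5)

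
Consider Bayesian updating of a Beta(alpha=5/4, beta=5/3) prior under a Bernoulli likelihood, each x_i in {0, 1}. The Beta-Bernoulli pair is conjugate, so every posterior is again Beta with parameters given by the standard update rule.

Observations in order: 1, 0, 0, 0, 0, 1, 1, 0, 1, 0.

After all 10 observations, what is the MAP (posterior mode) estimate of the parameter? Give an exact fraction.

obs 1: x=1 → posterior Beta(9/4, 5/3)
obs 2: x=0 → posterior Beta(9/4, 8/3)
obs 3: x=0 → posterior Beta(9/4, 11/3)
obs 4: x=0 → posterior Beta(9/4, 14/3)
obs 5: x=0 → posterior Beta(9/4, 17/3)
obs 6: x=1 → posterior Beta(13/4, 17/3)
obs 7: x=1 → posterior Beta(17/4, 17/3)
obs 8: x=0 → posterior Beta(17/4, 20/3)
obs 9: x=1 → posterior Beta(21/4, 20/3)
obs 10: x=0 → posterior Beta(21/4, 23/3)

51/131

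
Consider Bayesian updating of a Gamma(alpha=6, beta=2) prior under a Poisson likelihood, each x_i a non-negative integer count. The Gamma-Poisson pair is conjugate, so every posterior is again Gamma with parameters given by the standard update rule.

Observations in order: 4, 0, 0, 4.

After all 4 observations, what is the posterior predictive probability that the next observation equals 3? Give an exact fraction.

6269133127680/33232930569601

obs 1: x=4 → posterior Gamma(10, 3)
obs 2: x=0 → posterior Gamma(10, 4)
obs 3: x=0 → posterior Gamma(10, 5)
obs 4: x=4 → posterior Gamma(14, 6)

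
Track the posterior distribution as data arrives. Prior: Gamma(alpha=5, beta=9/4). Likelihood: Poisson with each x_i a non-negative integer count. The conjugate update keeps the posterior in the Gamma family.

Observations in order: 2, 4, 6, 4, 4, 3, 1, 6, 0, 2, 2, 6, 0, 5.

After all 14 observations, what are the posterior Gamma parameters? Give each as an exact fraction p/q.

alpha=50, beta=65/4

obs 1: x=2 → posterior Gamma(7, 13/4)
obs 2: x=4 → posterior Gamma(11, 17/4)
obs 3: x=6 → posterior Gamma(17, 21/4)
obs 4: x=4 → posterior Gamma(21, 25/4)
obs 5: x=4 → posterior Gamma(25, 29/4)
obs 6: x=3 → posterior Gamma(28, 33/4)
obs 7: x=1 → posterior Gamma(29, 37/4)
obs 8: x=6 → posterior Gamma(35, 41/4)
obs 9: x=0 → posterior Gamma(35, 45/4)
obs 10: x=2 → posterior Gamma(37, 49/4)
obs 11: x=2 → posterior Gamma(39, 53/4)
obs 12: x=6 → posterior Gamma(45, 57/4)
obs 13: x=0 → posterior Gamma(45, 61/4)
obs 14: x=5 → posterior Gamma(50, 65/4)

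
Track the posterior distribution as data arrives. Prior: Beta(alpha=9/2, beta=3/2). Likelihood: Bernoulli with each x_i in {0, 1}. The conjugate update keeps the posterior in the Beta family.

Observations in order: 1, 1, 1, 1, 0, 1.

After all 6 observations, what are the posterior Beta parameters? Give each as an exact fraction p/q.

obs 1: x=1 → posterior Beta(11/2, 3/2)
obs 2: x=1 → posterior Beta(13/2, 3/2)
obs 3: x=1 → posterior Beta(15/2, 3/2)
obs 4: x=1 → posterior Beta(17/2, 3/2)
obs 5: x=0 → posterior Beta(17/2, 5/2)
obs 6: x=1 → posterior Beta(19/2, 5/2)

alpha=19/2, beta=5/2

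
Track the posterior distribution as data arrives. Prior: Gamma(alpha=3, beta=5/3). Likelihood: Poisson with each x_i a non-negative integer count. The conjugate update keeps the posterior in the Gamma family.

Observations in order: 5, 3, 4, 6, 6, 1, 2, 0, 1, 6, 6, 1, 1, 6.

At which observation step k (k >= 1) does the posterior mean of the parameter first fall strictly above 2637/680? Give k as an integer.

obs 1: x=5 → posterior Gamma(8, 8/3)
obs 2: x=3 → posterior Gamma(11, 11/3)
obs 3: x=4 → posterior Gamma(15, 14/3)
obs 4: x=6 → posterior Gamma(21, 17/3)
obs 5: x=6 → posterior Gamma(27, 20/3)
obs 6: x=1 → posterior Gamma(28, 23/3)
obs 7: x=2 → posterior Gamma(30, 26/3)
obs 8: x=0 → posterior Gamma(30, 29/3)
obs 9: x=1 → posterior Gamma(31, 32/3)
obs 10: x=6 → posterior Gamma(37, 35/3)
obs 11: x=6 → posterior Gamma(43, 38/3)
obs 12: x=1 → posterior Gamma(44, 41/3)
obs 13: x=1 → posterior Gamma(45, 44/3)
obs 14: x=6 → posterior Gamma(51, 47/3)

k = 5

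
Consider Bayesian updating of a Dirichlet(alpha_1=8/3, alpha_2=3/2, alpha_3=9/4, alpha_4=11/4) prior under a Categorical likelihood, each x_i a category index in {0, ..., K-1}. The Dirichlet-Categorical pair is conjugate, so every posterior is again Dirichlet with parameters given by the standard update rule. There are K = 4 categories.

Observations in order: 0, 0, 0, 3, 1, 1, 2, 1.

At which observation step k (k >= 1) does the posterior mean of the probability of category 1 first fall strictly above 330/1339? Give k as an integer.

k = 8

obs 1: x=0 → posterior Dirichlet(11/3, 3/2, 9/4, 11/4)
obs 2: x=0 → posterior Dirichlet(14/3, 3/2, 9/4, 11/4)
obs 3: x=0 → posterior Dirichlet(17/3, 3/2, 9/4, 11/4)
obs 4: x=3 → posterior Dirichlet(17/3, 3/2, 9/4, 15/4)
obs 5: x=1 → posterior Dirichlet(17/3, 5/2, 9/4, 15/4)
obs 6: x=1 → posterior Dirichlet(17/3, 7/2, 9/4, 15/4)
obs 7: x=2 → posterior Dirichlet(17/3, 7/2, 13/4, 15/4)
obs 8: x=1 → posterior Dirichlet(17/3, 9/2, 13/4, 15/4)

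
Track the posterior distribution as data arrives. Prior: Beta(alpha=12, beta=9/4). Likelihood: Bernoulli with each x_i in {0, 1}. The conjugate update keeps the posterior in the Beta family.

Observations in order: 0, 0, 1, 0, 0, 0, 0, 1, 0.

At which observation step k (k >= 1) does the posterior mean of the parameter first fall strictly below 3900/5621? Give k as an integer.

k = 5

obs 1: x=0 → posterior Beta(12, 13/4)
obs 2: x=0 → posterior Beta(12, 17/4)
obs 3: x=1 → posterior Beta(13, 17/4)
obs 4: x=0 → posterior Beta(13, 21/4)
obs 5: x=0 → posterior Beta(13, 25/4)
obs 6: x=0 → posterior Beta(13, 29/4)
obs 7: x=0 → posterior Beta(13, 33/4)
obs 8: x=1 → posterior Beta(14, 33/4)
obs 9: x=0 → posterior Beta(14, 37/4)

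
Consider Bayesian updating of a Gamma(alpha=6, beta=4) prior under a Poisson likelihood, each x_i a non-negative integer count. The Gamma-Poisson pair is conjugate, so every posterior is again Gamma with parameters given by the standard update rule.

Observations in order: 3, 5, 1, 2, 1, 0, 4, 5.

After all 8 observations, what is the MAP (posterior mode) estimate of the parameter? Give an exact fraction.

obs 1: x=3 → posterior Gamma(9, 5)
obs 2: x=5 → posterior Gamma(14, 6)
obs 3: x=1 → posterior Gamma(15, 7)
obs 4: x=2 → posterior Gamma(17, 8)
obs 5: x=1 → posterior Gamma(18, 9)
obs 6: x=0 → posterior Gamma(18, 10)
obs 7: x=4 → posterior Gamma(22, 11)
obs 8: x=5 → posterior Gamma(27, 12)

13/6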